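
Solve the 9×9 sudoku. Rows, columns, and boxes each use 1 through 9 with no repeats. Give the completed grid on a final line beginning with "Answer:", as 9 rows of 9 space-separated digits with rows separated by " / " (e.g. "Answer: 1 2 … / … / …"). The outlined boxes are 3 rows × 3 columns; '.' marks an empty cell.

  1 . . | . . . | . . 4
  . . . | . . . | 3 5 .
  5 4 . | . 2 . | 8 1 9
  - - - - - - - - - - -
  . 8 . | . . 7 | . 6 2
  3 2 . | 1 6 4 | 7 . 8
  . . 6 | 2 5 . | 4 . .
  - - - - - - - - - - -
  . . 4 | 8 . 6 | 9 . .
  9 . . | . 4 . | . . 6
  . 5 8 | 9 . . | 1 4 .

Step 1. [r2c9∈{7}] nothing but 7 survives at r2c9. So r2c9=7.
Step 2. [r3c6∈{3}] r3c6 has the single candidate 3 ⇒ r3c6=3.
Step 3. [r9c9∈{3}] r9c9 has the single candidate 3, so r9c9=3.
Step 4. [r4c3∈{1,5,9}] r4c3 is the only open cell in row 4 admitting 1, so r4c3=1.
Step 5. [r9c5∈{7}] r9c5 is down to just 7, so r9c5=7.
Step 6. [r4c5∈{3,9}] in row 4, 9 fits only at r4c5. So r4c5=9.
Step 7. [r2c1∈{2,6,8}] 8 has one home in col 1: r2c1 ⇒ r2c1=8.
Step 8. [r3c3∈{7}] r3c3 is down to just 7, so r3c3=7.
Step 9. [r1c8∈{2}] nothing but 2 survives at r1c8, so r1c8=2.
Step 10. [r7c5∈{1,3}] r7c5 is the only open cell in col 5 admitting 3 ⇒ r7c5=3.
Step 11. [r8c6∈{1,2,5}] in box 8, 1 fits only at r8c6 ⇒ r8c6=1.
Step 12. [r1c6∈{5,8,9}] r1c6 is the only open cell in col 6 admitting 5, so r1c6=5.
Step 13. [r7c1∈{2,7}] r7c1 is the only open cell in row 7 admitting 2 ⇒ r7c1=2.
Step 14. [r3c4∈{6}] r3c4 is down to just 6. So r3c4=6.
Step 15. [r2c6∈{9}] nothing but 9 survives at r2c6. So r2c6=9.
Step 16. [r5c8∈{9}] r5c8's peers cover all but 9, so r5c8=9.
Step 17. [r7c8∈{7}] r7c8 is down to just 7. So r7c8=7.
Step 18. [r8c2∈{3,7}] 7 has one home in row 8: r8c2, so r8c2=7.
Step 19. [r1c2∈{3,6,9}] r1c2 is the only open cell in col 2 admitting 3 ⇒ r1c2=3.
Step 20. [r4c7∈{5}] only 5 remains possible at r4c7, so r4c7=5.
Step 21. [r8c8∈{8}] nothing but 8 survives at r8c8. So r8c8=8.
Step 22. [r9c6∈{2}] r9c6's peers cover all but 2. So r9c6=2.
Step 23. [r1c5∈{8}] r1c5 has the single candidate 8 ⇒ r1c5=8.
Step 24. [r2c2∈{6}] r2c2's peers cover all but 6, so r2c2=6.
Step 25. [r7c2∈{1}] r7c2 has the single candidate 1 ⇒ r7c2=1.
Step 26. [r8c3∈{3}] nothing but 3 survives at r8c3, so r8c3=3.
Step 27. [r6c2∈{9}] r6c2's peers cover all but 9, so r6c2=9.
Step 28. [r6c6∈{8}] r6c6's peers cover all but 8. So r6c6=8.
Step 29. [r4c4∈{3}] r4c4's peers cover all but 3, so r4c4=3.
Step 30. [r7c9∈{5}] r7c9 has the single candidate 5 ⇒ r7c9=5.
Step 31. [r1c4∈{7}] r1c4's peers cover all but 7 ⇒ r1c4=7.
Step 32. [r6c8∈{3}] r6c8 has the single candidate 3, so r6c8=3.
Step 33. [r5c3∈{5}] only 5 remains possible at r5c3 ⇒ r5c3=5.
Step 34. [r1c3∈{9}] r1c3 is down to just 9 ⇒ r1c3=9.
Step 35. [r6c1∈{7}] r6c1's peers cover all but 7. So r6c1=7.
Step 36. [r6c9∈{1}] r6c9 has the single candidate 1 ⇒ r6c9=1.
Step 37. [r2c3∈{2}] r2c3 is down to just 2. So r2c3=2.
Step 38. [r2c4∈{4}] nothing but 4 survives at r2c4 ⇒ r2c4=4.
Step 39. [r2c5∈{1}] nothing but 1 survives at r2c5. So r2c5=1.
Step 40. [r4c1∈{4}] only 4 remains possible at r4c1 ⇒ r4c1=4.
Step 41. [r8c4∈{5}] nothing but 5 survives at r8c4. So r8c4=5.
Step 42. [r8c7∈{2}] only 2 remains possible at r8c7. So r8c7=2.
Step 43. [r9c1∈{6}] only 6 remains possible at r9c1. So r9c1=6.
Step 44. [r1c7∈{6}] r1c7's peers cover all but 6, so r1c7=6.

Answer: 1 3 9 7 8 5 6 2 4 / 8 6 2 4 1 9 3 5 7 / 5 4 7 6 2 3 8 1 9 / 4 8 1 3 9 7 5 6 2 / 3 2 5 1 6 4 7 9 8 / 7 9 6 2 5 8 4 3 1 / 2 1 4 8 3 6 9 7 5 / 9 7 3 5 4 1 2 8 6 / 6 5 8 9 7 2 1 4 3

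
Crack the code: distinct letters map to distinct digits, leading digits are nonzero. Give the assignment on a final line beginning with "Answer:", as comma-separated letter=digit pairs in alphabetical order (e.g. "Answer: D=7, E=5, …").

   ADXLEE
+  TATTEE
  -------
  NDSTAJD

Step 1. [col 1: E + E ≡ D (mod 10)] column 1 (E + E ≡ D (mod 10), carry-in 0) doesn't pin D yet; pick D=2 and continue. So D=2.
Step 2. [N] adding two 6-digit numbers gives at most 6+1 digits, and here it does — N is that final carry and must be 1, so N=1.
Step 3. [col 1: E + E ≡ D (mod 10)] column 1: given D=2, carry-in 0, and digits 1,2 already taken and all letters distinct, E+E≡D (mod 10) forces E=6, so E=6.
Step 4. [col 2: E + E ≡ J (mod 10)] column 2 reads E+E+carry(1)=J with E=6; with digits 1,2,6 already taken and all letters distinct, the only value for J is 3. So J=3.
Step 5. [col 3: L + T ≡ A (mod 10)] column 3 (L + T ≡ A (mod 10), carry-in 1) doesn't pin T yet; pick T=8 and continue, so T=8.
Step 6. [col 3: L + T ≡ A (mod 10)] L=5 is one option consistent with column 3 (L + T ≡ A (mod 10), carry-in 1) — take it ⇒ L=5.
Step 7. [col 3: L + T ≡ A (mod 10)] in column 3 we have L+T≡A with carry-in 1; given L=5, T=8 and digits 1,2,3,5,6,8 already taken and all letters distinct, that pins A to 4. So A=4.
Step 8. [col 4: X + T ≡ T (mod 10)] from column 4 (T=8, carry-in 1, digits 1,2,3,4,5,6,8 already taken and all letters distinct): X must equal 9, so X=9.
Step 9. [col 5: D + A ≡ S (mod 10)] column 5: given D=2, A=4, carry-in 1, and digits 1,2,3,4,5,6,8,9 already taken and all letters distinct, D+A≡S (mod 10) forces S=7. So S=7.

Answer: A=4, D=2, E=6, J=3, L=5, N=1, S=7, T=8, X=9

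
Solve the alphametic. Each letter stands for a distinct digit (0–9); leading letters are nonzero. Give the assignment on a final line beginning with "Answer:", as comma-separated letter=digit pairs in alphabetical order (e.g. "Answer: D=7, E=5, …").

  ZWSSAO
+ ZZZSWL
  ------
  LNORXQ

Step 1. [col 1: O + L ≡ Q (mod 10)] several values work for L in column 1 (O + L ≡ Q (mod 10), carry-in 0); try L=9, so L=9.
Step 2. [col 1: O + L ≡ Q (mod 10)] several values work for O in column 1 (O + L ≡ Q (mod 10), carry-in 0); try O=3. So O=3.
Step 3. [col 1: O + L ≡ Q (mod 10)] in column 1 we have O+L≡Q with carry-in 0; given O=3, L=9 and digits 3,9 already taken and all letters distinct, that pins Q to 2, so Q=2.
Step 4. [col 2: A + W ≡ X (mod 10)] several values work for W in column 2 (A + W ≡ X (mod 10), carry-in 1); try W=5 ⇒ W=5.
Step 5. [col 2: A + W ≡ X (mod 10)] A=1 is one option consistent with column 2 (A + W ≡ X (mod 10), carry-in 1) — take it ⇒ A=1.
Step 6. [col 2: A + W ≡ X (mod 10)] from column 2 (A=1, W=5, carry-in 1, digits 1,2,3,5,9 already taken and all letters distinct): X must equal 7. So X=7.
Step 7. [col 3: S + S ≡ R (mod 10)] R=6 is one option consistent with column 3 (S + S ≡ R (mod 10), carry-in 0) — take it, so R=6.
Step 8. [col 3: S + S ≡ R (mod 10)] column 3: given R=6, carry-in 0, and digits 1,2,3,5,6,7,9 already taken and all letters distinct, S+S≡R (mod 10) forces S=8, so S=8.
Step 9. [col 4: S + Z ≡ O (mod 10)] in column 4 we have S+Z≡O with carry-in 1; given S=8, O=3 and digits 1,2,3,5,6,7,8,9 already taken and all letters distinct, that pins Z to 4 ⇒ Z=4.
Step 10. [col 5: W + Z ≡ N (mod 10)] column 5: given W=5, Z=4, carry-in 1, and digits 1,2,3,4,5,6,7,8,9 already taken and all letters distinct, W+Z≡N (mod 10) forces N=0 ⇒ N=0.

Answer: A=1, L=9, N=0, O=3, Q=2, R=6, S=8, W=5, X=7, Z=4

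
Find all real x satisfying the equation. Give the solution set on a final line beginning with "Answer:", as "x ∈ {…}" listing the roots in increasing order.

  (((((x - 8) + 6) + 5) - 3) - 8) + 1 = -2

Step 1. [(((((x - 8) + 6) + 5) - 3) - 8) + 1 = -2] the outer +1 inverts by subtracting 1. So sub: ((((x - 8) + 6) + 5) - 3) - 8 = -3.
Step 2. [((((x - 8) + 6) + 5) - 3) - 8 = -3] 8 comes off first (add 8) ⇒ sub: (((x - 8) + 6) + 5) - 3 = 5.
Step 3. [(((x - 8) + 6) + 5) - 3 = 5] the outer -3 inverts by adding 3, so sub: ((x - 8) + 6) + 5 = 8.
Step 4. [((x - 8) + 6) + 5 = 8] subtract 5: x sits inside (… + 5) ⇒ sub: (x - 8) + 6 = 3.
Step 5. [(x - 8) + 6 = 3] peel the +6: subtract 6 from each side. So sub: x - 8 = -3.
Step 6. [x - 8 = -3] peel the -8: add 8 from each side, so sub: x = 5.

Answer: x ∈ {5}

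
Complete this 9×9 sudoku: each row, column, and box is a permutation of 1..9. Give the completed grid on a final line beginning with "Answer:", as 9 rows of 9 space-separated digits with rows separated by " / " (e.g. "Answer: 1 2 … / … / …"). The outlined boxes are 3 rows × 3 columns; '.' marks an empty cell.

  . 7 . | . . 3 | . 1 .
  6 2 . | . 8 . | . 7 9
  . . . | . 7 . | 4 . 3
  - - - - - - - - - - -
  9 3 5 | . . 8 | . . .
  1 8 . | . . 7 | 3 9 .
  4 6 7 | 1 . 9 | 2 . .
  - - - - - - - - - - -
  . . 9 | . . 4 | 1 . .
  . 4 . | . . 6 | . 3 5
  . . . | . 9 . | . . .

Step 1. [r9c3∈{1,2,3,6,8}] r9c3 is the only open cell in col 3 admitting 6 ⇒ r9c3=6.
Step 2. [r7c2∈{5}] r7c2's peers cover all but 5, so r7c2=5.
Step 3. [r1c4∈{2,4,5,6,9}] in row 1, 9 fits only at r1c4, so r1c4=9.
Step 4. [r6c9∈{8}] nothing but 8 survives at r6c9. So r6c9=8.
Step 5. [r2c7∈{5}] only 5 remains possible at r2c7. So r2c7=5.
Step 6. [r2c4∈{4}] only 4 remains possible at r2c4. So r2c4=4.
Step 7. [r9c2∈{1}] r9c2 has the single candidate 1. So r9c2=1.
Step 8. [r5c3∈{2}] r5c3 has the single candidate 2, so r5c3=2.
Step 9. [r8c3∈{8}] r8c3 is down to just 8, so r8c3=8.
Step 10. [r4c9∈{1,4,6,7}] in row 4, 1 fits only at r4c9, so r4c9=1.
Step 11. [r4c7∈{6,7}] r4c7 is the only open cell in row 4 admitting 7. So r4c7=7.
Step 12. [r9c7∈{8}] r9c7 is down to just 8 ⇒ r9c7=8.
Step 13. [r1c7∈{6}] r1c7 has the single candidate 6, so r1c7=6.
Step 14. [r3c4∈{2,5,6}] in row 3, 6 fits only at r3c4, so r3c4=6.
Step 15. [r1c9∈{2}] only 2 remains possible at r1c9. So r1c9=2.
Step 16. [r4c4∈{2}] only 2 remains possible at r4c4. So r4c4=2.
Step 17. [r1c5∈{5}] r1c5 has the single candidate 5 ⇒ r1c5=5.
Step 18. [r8c4∈{7}] r8c4 is down to just 7. So r8c4=7.
Step 19. [r8c1∈{2}] only 2 remains possible at r8c1, so r8c1=2.
Step 20. [r7c5∈{2,3}] 2 has one home in col 5: r7c5 ⇒ r7c5=2.
Step 21. [r7c8∈{6}] r7c8 has the single candidate 6. So r7c8=6.
Step 22. [r4c8∈{4}] r4c8 is down to just 4, so r4c8=4.
Step 23. [r2c6∈{1}] r2c6 has the single candidate 1 ⇒ r2c6=1.
Step 24. [r7c9∈{7}] r7c9 is down to just 7, so r7c9=7.
Step 25. [r7c1∈{3}] r7c1 is down to just 3. So r7c1=3.
Step 26. [r5c9∈{6}] nothing but 6 survives at r5c9, so r5c9=6.
Step 27. [r5c4∈{5}] r5c4 has the single candidate 5, so r5c4=5.
Step 28. [r1c1∈{8}] only 8 remains possible at r1c1, so r1c1=8.
Step 29. [r3c3∈{1}] r3c3's peers cover all but 1 ⇒ r3c3=1.
Step 30. [r5c5∈{4}] r5c5 is down to just 4 ⇒ r5c5=4.
Step 31. [r3c8∈{8}] r3c8 is down to just 8, so r3c8=8.
Step 32. [r9c8∈{2}] nothing but 2 survives at r9c8. So r9c8=2.
Step 33. [r9c1∈{7}] nothing but 7 survives at r9c1 ⇒ r9c1=7.
Step 34. [r6c5∈{3}] r6c5 has the single candidate 3. So r6c5=3.
Step 35. [r7c4∈{8}] r7c4 has the single candidate 8 ⇒ r7c4=8.
Step 36. [r3c1∈{5}] only 5 remains possible at r3c1 ⇒ r3c1=5.
Step 37. [r8c7∈{9}] r8c7's peers cover all but 9 ⇒ r8c7=9.
Step 38. [r9c4∈{3}] r9c4 has the single candidate 3 ⇒ r9c4=3.
Step 39. [r3c6∈{2}] r3c6 is down to just 2, so r3c6=2.
Step 40. [r6c8∈{5}] nothing but 5 survives at r6c8. So r6c8=5.
Step 41. [r4c5∈{6}] only 6 remains possible at r4c5. So r4c5=6.
Step 42. [r2c3∈{3}] only 3 remains possible at r2c3. So r2c3=3.
Step 43. [r9c9∈{4}] r9c9 has the single candidate 4, so r9c9=4.
Step 44. [r8c5∈{1}] nothing but 1 survives at r8c5 ⇒ r8c5=1.
Step 45. [r9c6∈{5}] r9c6 has the single candidate 5 ⇒ r9c6=5.
Step 46. [r1c3∈{4}] only 4 remains possible at r1c3. So r1c3=4.
Step 47. [r3c2∈{9}] nothing but 9 survives at r3c2, so r3c2=9.

Answer: 8 7 4 9 5 3 6 1 2 / 6 2 3 4 8 1 5 7 9 / 5 9 1 6 7 2 4 8 3 / 9 3 5 2 6 8 7 4 1 / 1 8 2 5 4 7 3 9 6 / 4 6 7 1 3 9 2 5 8 / 3 5 9 8 2 4 1 6 7 / 2 4 8 7 1 6 9 3 5 / 7 1 6 3 9 5 8 2 4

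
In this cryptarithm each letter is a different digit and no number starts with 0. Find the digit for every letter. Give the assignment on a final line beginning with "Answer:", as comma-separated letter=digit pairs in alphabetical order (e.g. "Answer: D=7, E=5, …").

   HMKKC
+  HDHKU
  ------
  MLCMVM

Step 1. [col 1: C + U ≡ M (mod 10)] several values work for C in column 1 (C + U ≡ M (mod 10), carry-in 0); try C=2. So C=2.
Step 2. [col 1: C + U ≡ M (mod 10)] column 1 (C + U ≡ M (mod 10), carry-in 0) doesn't pin U yet; pick U=9 and continue, so U=9.
Step 3. [col 1: C + U ≡ M (mod 10)] from column 1 (C=2, U=9, carry-in 0, digits 2,9 already taken and all letters distinct): M must equal 1. So M=1.
Step 4. [col 2: K + K ≡ V (mod 10)] V=7 is one option consistent with column 2 (K + K ≡ V (mod 10), carry-in 1) — take it ⇒ V=7.
Step 5. [col 2: K + K ≡ V (mod 10)] several values work for K in column 2 (K + K ≡ V (mod 10), carry-in 1); try K=3 ⇒ K=3.
Step 6. [col 3: K + H ≡ M (mod 10)] column 3: given K=3, M=1, carry-in 0, and digits 1,2,3,7,9 already taken and all letters distinct, K+H≡M (mod 10) forces H=8, so H=8.
Step 7. [col 4: M + D ≡ C (mod 10)] column 4: given M=1, C=2, carry-in 1, and digits 1,2,3,7,8,9 already taken and all letters distinct, M+D≡C (mod 10) forces D=0 ⇒ D=0.
Step 8. [col 5: H + H ≡ L (mod 10)] in column 5 we have H+H≡L with carry-in 0; given H=8 and digits 0,1,2,3,7,8,9 already taken and all letters distinct, that pins L to 6, so L=6.

Answer: C=2, D=0, H=8, K=3, L=6, M=1, U=9, V=7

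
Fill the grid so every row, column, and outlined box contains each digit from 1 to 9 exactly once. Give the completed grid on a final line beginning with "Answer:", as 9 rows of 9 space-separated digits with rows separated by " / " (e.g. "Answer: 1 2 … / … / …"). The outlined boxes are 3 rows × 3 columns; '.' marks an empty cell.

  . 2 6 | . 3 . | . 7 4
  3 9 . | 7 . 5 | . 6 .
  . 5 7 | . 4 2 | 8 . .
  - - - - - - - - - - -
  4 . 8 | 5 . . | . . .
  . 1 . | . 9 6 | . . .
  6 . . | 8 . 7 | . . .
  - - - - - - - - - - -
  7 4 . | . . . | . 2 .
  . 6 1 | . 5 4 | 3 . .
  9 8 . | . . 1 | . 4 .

Step 1. [r6c3∈{2,3,5,9}] col 3 places 9 nowhere but r6c3, so r6c3=9.
Step 2. [r1c7∈{1,5,9}] 5 has one home in row 1: r1c7, so r1c7=5.
Step 3. [r8c9∈{7,8,9}] across row 8, 7 lands solely at r8c9. So r8c9=7.
Step 4. [r9c7∈{6}] nothing but 6 survives at r9c7 ⇒ r9c7=6.
Step 5. [r4c6∈{3}] r4c6's peers cover all but 3, so r4c6=3.
Step 6. [r3c1∈{1}] r3c1's peers cover all but 1. So r3c1=1.
Step 7. [r9c9∈{5}] r9c9 is down to just 5. So r9c9=5.
Step 8. [r5c7∈{2,4,7}] r5c7 is the only open cell in row 5 admitting 7. So r5c7=7.
Step 9. [r2c5∈{1,8}] across row 2, 8 lands solely at r2c5, so r2c5=8.
Step 10. [r5c1∈{2,5}] across col 1, 5 lands solely at r5c1. So r5c1=5.
Step 11. [r5c3∈{2,3}] across box 4, 2 lands solely at r5c3 ⇒ r5c3=2.
Step 12. [r1c6∈{9}] only 9 remains possible at r1c6, so r1c6=9.
Step 13. [r8c8∈{8,9}] across row 8, 8 lands solely at r8c8. So r8c8=8.
Step 14. [r5c8∈{3}] r5c8 is down to just 3. So r5c8=3.
Step 15. [r4c9∈{1,2,6,9}] across row 4, 6 lands solely at r4c9, so r4c9=6.
Step 16. [r9c3∈{3}] nothing but 3 survives at r9c3 ⇒ r9c3=3.
Step 17. [r6c7∈{1,2,4}] across row 6, 4 lands solely at r6c7 ⇒ r6c7=4.
Step 18. [r7c4∈{3,6,9}] row 7 places 3 nowhere but r7c4 ⇒ r7c4=3.
Step 19. [r9c4∈{2}] r9c4's peers cover all but 2, so r9c4=2.
Step 20. [r3c8∈{9}] nothing but 9 survives at r3c8, so r3c8=9.
Step 21. [r4c8∈{1}] r4c8's peers cover all but 1 ⇒ r4c8=1.
Step 22. [r6c9∈{2}] r6c9 has the single candidate 2 ⇒ r6c9=2.
Step 23. [r7c9∈{1,9}] 9 has one home in col 9: r7c9. So r7c9=9.
Step 24. [r2c7∈{1,2}] r2c7 is the only open cell in row 2 admitting 2. So r2c7=2.
Step 25. [r4c2∈{7}] r4c2 has the single candidate 7 ⇒ r4c2=7.
Step 26. [r6c8∈{5}] r6c8 has the single candidate 5, so r6c8=5.
Step 27. [r3c4∈{6}] nothing but 6 survives at r3c4. So r3c4=6.
Step 28. [r8c1∈{2}] nothing but 2 survives at r8c1, so r8c1=2.
Step 29. [r1c4∈{1}] only 1 remains possible at r1c4 ⇒ r1c4=1.
Step 30. [r5c4∈{4}] nothing but 4 survives at r5c4 ⇒ r5c4=4.
Step 31. [r6c2∈{3}] r6c2's peers cover all but 3, so r6c2=3.
Step 32. [r7c6∈{8}] r7c6 is down to just 8 ⇒ r7c6=8.
Step 33. [r7c5∈{6}] r7c5 is down to just 6. So r7c5=6.
Step 34. [r9c5∈{7}] r9c5's peers cover all but 7 ⇒ r9c5=7.
Step 35. [r4c7∈{9}] r4c7's peers cover all but 9. So r4c7=9.
Step 36. [r4c5∈{2}] only 2 remains possible at r4c5, so r4c5=2.
Step 37. [r2c3∈{4}] r2c3's peers cover all but 4, so r2c3=4.
Step 38. [r3c9∈{3}] r3c9's peers cover all but 3 ⇒ r3c9=3.
Step 39. [r6c5∈{1}] r6c5 is down to just 1, so r6c5=1.
Step 40. [r8c4∈{9}] r8c4's peers cover all but 9, so r8c4=9.
Step 41. [r7c3∈{5}] only 5 remains possible at r7c3 ⇒ r7c3=5.
Step 42. [r2c9∈{1}] r2c9 is down to just 1 ⇒ r2c9=1.
Step 43. [r1c1∈{8}] nothing but 8 survives at r1c1 ⇒ r1c1=8.
Step 44. [r5c9∈{8}] r5c9 is down to just 8. So r5c9=8.
Step 45. [r7c7∈{1}] r7c7 has the single candidate 1 ⇒ r7c7=1.

Answer: 8 2 6 1 3 9 5 7 4 / 3 9 4 7 8 5 2 6 1 / 1 5 7 6 4 2 8 9 3 / 4 7 8 5 2 3 9 1 6 / 5 1 2 4 9 6 7 3 8 / 6 3 9 8 1 7 4 5 2 / 7 4 5 3 6 8 1 2 9 / 2 6 1 9 5 4 3 8 7 / 9 8 3 2 7 1 6 4 5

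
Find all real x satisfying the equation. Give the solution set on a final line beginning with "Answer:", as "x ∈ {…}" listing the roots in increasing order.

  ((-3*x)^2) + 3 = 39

Step 1. [((-3*x)^2) + 3 = 39] peel the +3: subtract 3 from each side ⇒ sub: (-3*x)^2 = 36.
Step 2. [(-3*x)^2 = 36] LHS squared, RHS 36 ≥ 0: apply √ (±), so sqrt: -3*x = 6 or -6.
Step 3. [-3*x = 6 or -6] -3·(inner) — divide through by -3 ⇒ div: x = -2 or 2.

Answer: x ∈ {-2, 2}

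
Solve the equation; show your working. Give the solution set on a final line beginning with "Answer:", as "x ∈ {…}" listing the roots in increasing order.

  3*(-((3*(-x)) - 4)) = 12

Step 1. [3*(-((3*(-x)) - 4)) = 12] LHS = 3·(…); ÷3 both sides ⇒ div: -((3*(-x)) - 4) = 4.
Step 2. [-((3*(-x)) - 4) = 4] LHS negated; negate both sides. So neg: (3*(-x)) - 4 = -4.
Step 3. [(3*(-x)) - 4 = -4] add 4: x sits inside (… - 4). So sub: 3*(-x) = 0.
Step 4. [3*(-x) = 0] 3·(inner) — divide through by 3, so div: -x = 0.
Step 5. [-x = 0] leading − — multiply by −1, so neg: x = 0.

Answer: x ∈ {0}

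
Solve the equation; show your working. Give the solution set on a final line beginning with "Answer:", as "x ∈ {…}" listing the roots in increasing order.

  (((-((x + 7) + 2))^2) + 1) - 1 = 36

Step 1. [(((-((x + 7) + 2))^2) + 1) - 1 = 36] -1 is outermost — add 1 both sides ⇒ sub: ((-((x + 7) + 2))^2) + 1 = 37.
Step 2. [((-((x + 7) + 2))^2) + 1 = 37] peel the +1: subtract 1 from each side. So sub: (-((x + 7) + 2))^2 = 36.
Step 3. [(-((x + 7) + 2))^2 = 36] LHS squared, RHS 36 ≥ 0: apply √ (±), so sqrt: -((x + 7) + 2) = 6 or -6.
Step 4. [-((x + 7) + 2) = 6 or -6] flip signs both sides, so neg: (x + 7) + 2 = -6 or 6.
Step 5. [(x + 7) + 2 = -6 or 6] +2 is outermost — subtract 2 both sides ⇒ sub: x + 7 = -8 or 4.
Step 6. [x + 7 = -8 or 4] the outer +7 inverts by subtracting 7, so sub: x = -15 or -3.

Answer: x ∈ {-15, -3}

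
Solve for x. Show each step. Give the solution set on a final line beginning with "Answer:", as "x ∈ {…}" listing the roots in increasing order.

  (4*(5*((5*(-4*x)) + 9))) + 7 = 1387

Step 1. [(4*(5*((5*(-4*x)) + 9))) + 7 = 1387] 7 comes off first (subtract 7) ⇒ sub: 4*(5*((5*(-4*x)) + 9)) = 1380.
Step 2. [4*(5*((5*(-4*x)) + 9)) = 1380] 4·(inner) — divide through by 4. So div: 5*((5*(-4*x)) + 9) = 345.
Step 3. [5*((5*(-4*x)) + 9) = 345] leading coefficient 5: divide by 5 ⇒ div: (5*(-4*x)) + 9 = 69.
Step 4. [(5*(-4*x)) + 9 = 69] subtract 9: x sits inside (… + 9). So sub: 5*(-4*x) = 60.
Step 5. [5*(-4*x) = 60] 5 out front; divide by 5, so div: -4*x = 12.
Step 6. [-4*x = 12] -4 out front; divide by -4 ⇒ div: x = -3.

Answer: x ∈ {-3}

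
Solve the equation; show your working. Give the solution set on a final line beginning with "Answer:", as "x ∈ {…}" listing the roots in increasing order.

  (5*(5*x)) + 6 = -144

Step 1. [(5*(5*x)) + 6 = -144] peel the +6: subtract 6 from each side, so sub: 5*(5*x) = -150.
Step 2. [5*(5*x) = -150] LHS = 5·(…); ÷5 both sides. So div: 5*x = -30.
Step 3. [5*x = -30] 5 out front; divide by 5 ⇒ div: x = -6.

Answer: x ∈ {-6}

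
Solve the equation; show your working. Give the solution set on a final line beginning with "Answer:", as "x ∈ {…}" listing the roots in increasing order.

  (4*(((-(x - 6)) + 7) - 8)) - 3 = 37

Step 1. [(4*(((-(x - 6)) + 7) - 8)) - 3 = 37] the outer -3 inverts by adding 3, so sub: 4*(((-(x - 6)) + 7) - 8) = 40.
Step 2. [4*(((-(x - 6)) + 7) - 8) = 40] 4·(inner) — divide through by 4. So div: ((-(x - 6)) + 7) - 8 = 10.
Step 3. [((-(x - 6)) + 7) - 8 = 10] peel the -8: add 8 from each side, so sub: (-(x - 6)) + 7 = 18.
Step 4. [(-(x - 6)) + 7 = 18] peel the +7: subtract 7 from each side ⇒ sub: -(x - 6) = 11.
Step 5. [-(x - 6) = 11] leading − — multiply by −1. So neg: x - 6 = -11.
Step 6. [x - 6 = -11] add 6: x sits inside (… - 6). So sub: x = -5.

Answer: x ∈ {-5}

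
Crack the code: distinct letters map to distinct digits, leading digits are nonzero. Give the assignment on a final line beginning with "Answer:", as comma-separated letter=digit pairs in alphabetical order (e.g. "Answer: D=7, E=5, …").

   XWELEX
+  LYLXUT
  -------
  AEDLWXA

Step 1. [col 1: X + T ≡ A (mod 10)] several values work for A in column 1 (X + T ≡ A (mod 10), carry-in 0); try A=1, so A=1.
Step 2. [col 1: X + T ≡ A (mod 10)] T=8 is one option consistent with column 1 (X + T ≡ A (mod 10), carry-in 0) — take it ⇒ T=8.
Step 3. [col 1: X + T ≡ A (mod 10)] in column 1 we have X+T≡A with carry-in 0; given T=8, A=1 and digits 1,8 already taken and all letters distinct, that pins X to 3. So X=3.
Step 4. [col 2: E + U ≡ X (mod 10)] several values work for U in column 2 (E + U ≡ X (mod 10), carry-in 1); try U=2, so U=2.
Step 5. [col 2: E + U ≡ X (mod 10)] column 2 reads E+U+carry(1)=X with U=2, X=3; with digits 1,2,3,8 already taken and all letters distinct, the only value for E is 0 ⇒ E=0.
Step 6. [col 3: L + X ≡ W (mod 10)] column 3 (L + X ≡ W (mod 10), carry-in 0) doesn't pin L yet; pick L=6 and continue. So L=6.
Step 7. [col 3: L + X ≡ W (mod 10)] in column 3 we have L+X≡W with carry-in 0; given L=6, X=3 and digits 0,1,2,3,6,8 already taken and all letters distinct, that pins W to 9 ⇒ W=9.
Step 8. [col 5: W + Y ≡ D (mod 10)] column 5 reads W+Y+carry(0)=D with W=9; with digits 0,1,2,3,6,8,9 already taken and all letters distinct, the only value for Y is 5 ⇒ Y=5.
Step 9. [col 5: W + Y ≡ D (mod 10)] column 5 reads W+Y+carry(0)=D with W=9, Y=5; with digits 0,1,2,3,5,6,8,9 already taken and all letters distinct, the only value for D is 4. So D=4.

Answer: A=1, D=4, E=0, L=6, T=8, U=2, W=9, X=3, Y=5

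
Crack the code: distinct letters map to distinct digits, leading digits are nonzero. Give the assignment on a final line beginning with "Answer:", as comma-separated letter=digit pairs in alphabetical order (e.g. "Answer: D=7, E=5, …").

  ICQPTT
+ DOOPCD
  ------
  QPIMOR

Step 1. [col 1: T + D ≡ R (mod 10)] T=5 is one option consistent with column 1 (T + D ≡ R (mod 10), carry-in 0) — take it. So T=5.
Step 2. [col 1: T + D ≡ R (mod 10)] no forcing yet in column 1 (carry-in 0); D=1 is free and consistent — try it. So D=1.
Step 3. [col 1: T + D ≡ R (mod 10)] column 1: given T=5, D=1, carry-in 0, and digits 1,5 already taken and all letters distinct, T+D≡R (mod 10) forces R=6. So R=6.
Step 4. [col 2: T + C ≡ O (mod 10)] no forcing yet in column 2 (carry-in 0); O=8 is free and consistent — try it, so O=8.
Step 5. [col 2: T + C ≡ O (mod 10)] from column 2 (T=5, O=8, carry-in 0, digits 1,5,6,8 already taken and all letters distinct): C must equal 3 ⇒ C=3.
Step 6. [col 3: P + P ≡ M (mod 10)] column 3 reads P+P+carry(0)=M with nothing yet; with digits 1,3,5,6,8 already taken and all letters distinct, the only value for M is 4. So M=4.
Step 7. [col 3: P + P ≡ M (mod 10)] several values work for P in column 3 (P + P ≡ M (mod 10), carry-in 0); try P=2 ⇒ P=2.
Step 8. [col 4: Q + O ≡ I (mod 10)] in column 4 we have Q+O≡I with carry-in 0; given O=8 and digits 1,2,3,4,5,6,8 already taken and all letters distinct, that pins Q to 9, so Q=9.
Step 9. [col 4: Q + O ≡ I (mod 10)] in column 4 we have Q+O≡I with carry-in 0; given Q=9, O=8 and digits 1,2,3,4,5,6,8,9 already taken and all letters distinct, that pins I to 7 ⇒ I=7.

Answer: C=3, D=1, I=7, M=4, O=8, P=2, Q=9, R=6, T=5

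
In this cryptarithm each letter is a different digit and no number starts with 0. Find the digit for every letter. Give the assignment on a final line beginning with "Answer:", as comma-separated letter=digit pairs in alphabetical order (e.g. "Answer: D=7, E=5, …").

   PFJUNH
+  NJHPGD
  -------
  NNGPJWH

Step 1. [N] N is the leading digit of a 7-digit sum of two 6-digit numbers; the final carry is exactly 1, so N=1.
Step 2. [col 1: H + D ≡ H (mod 10)] in column 1 we have H+D≡H with carry-in 0; given nothing yet and digits 1 already taken and all letters distinct, that pins D to 0. So D=0.
Step 3. [col 1: H + D ≡ H (mod 10)] H=2 is one option consistent with column 1 (H + D ≡ H (mod 10), carry-in 0) — take it ⇒ H=2.
Step 4. [col 2: N + G ≡ W (mod 10)] no forcing yet in column 2 (carry-in 0); G=4 is free and consistent — try it ⇒ G=4.
Step 5. [col 2: N + G ≡ W (mod 10)] column 2 reads N+G+carry(0)=W with N=1, G=4; with digits 0,1,2,4 already taken and all letters distinct, the only value for W is 5 ⇒ W=5.
Step 6. [col 3: U + P ≡ J (mod 10)] several values work for J in column 3 (U + P ≡ J (mod 10), carry-in 0); try J=6 ⇒ J=6.
Step 7. [col 3: U + P ≡ J (mod 10)] no forcing yet in column 3 (carry-in 0); U=7 is free and consistent — try it ⇒ U=7.
Step 8. [col 3: U + P ≡ J (mod 10)] from column 3 (U=7, J=6, carry-in 0, digits 0,1,2,4,5,6,7 already taken and all letters distinct): P must equal 9 ⇒ P=9.
Step 9. [col 5: F + J ≡ G (mod 10)] in column 5 we have F+J≡G with carry-in 0; given J=6, G=4 and digits 0,1,2,4,5,6,7,9 already taken and all letters distinct, that pins F to 8 ⇒ F=8.

Answer: D=0, F=8, G=4, H=2, J=6, N=1, P=9, U=7, W=5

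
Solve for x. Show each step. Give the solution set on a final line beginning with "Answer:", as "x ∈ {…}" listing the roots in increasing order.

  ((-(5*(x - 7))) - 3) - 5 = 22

Step 1. [((-(5*(x - 7))) - 3) - 5 = 22] -5 is outermost — add 5 both sides, so sub: (-(5*(x - 7))) - 3 = 27.
Step 2. [(-(5*(x - 7))) - 3 = 27] peel the -3: add 3 from each side ⇒ sub: -(5*(x - 7)) = 30.
Step 3. [-(5*(x - 7)) = 30] flip signs both sides, so neg: 5*(x - 7) = -30.
Step 4. [5*(x - 7) = -30] divide by the outer 5, so div: x - 7 = -6.
Step 5. [x - 7 = -6] add 7: x sits inside (… - 7). So sub: x = 1.

Answer: x ∈ {1}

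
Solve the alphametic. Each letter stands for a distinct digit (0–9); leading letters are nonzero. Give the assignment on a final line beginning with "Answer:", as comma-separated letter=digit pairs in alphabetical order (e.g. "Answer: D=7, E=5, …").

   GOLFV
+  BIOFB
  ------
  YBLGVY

Step 1. [col 1: V + B ≡ Y (mod 10)] Y=1 is one option consistent with column 1 (V + B ≡ Y (mod 10), carry-in 0) — take it, so Y=1.
Step 2. [col 1: V + B ≡ Y (mod 10)] several values work for B in column 1 (V + B ≡ Y (mod 10), carry-in 0); try B=6. So B=6.
Step 3. [col 1: V + B ≡ Y (mod 10)] in column 1 we have V+B≡Y with carry-in 0; given B=6, Y=1 and digits 1,6 already taken and all letters distinct, that pins V to 5 ⇒ V=5.
Step 4. [col 2: F + F ≡ V (mod 10)] F=7 is one option consistent with column 2 (F + F ≡ V (mod 10), carry-in 1) — take it ⇒ F=7.
Step 5. [col 3: L + O ≡ G (mod 10)] no forcing yet in column 3 (carry-in 1); O=8 is free and consistent — try it. So O=8.
Step 6. [col 3: L + O ≡ G (mod 10)] L=0 is one option consistent with column 3 (L + O ≡ G (mod 10), carry-in 1) — take it, so L=0.
Step 7. [col 3: L + O ≡ G (mod 10)] from column 3 (L=0, O=8, carry-in 1, digits 0,1,5,6,7,8 already taken and all letters distinct): G must equal 9 ⇒ G=9.
Step 8. [col 4: O + I ≡ L (mod 10)] in column 4 we have O+I≡L with carry-in 0; given O=8, L=0 and digits 0,1,5,6,7,8,9 already taken and all letters distinct, that pins I to 2 ⇒ I=2.

Answer: B=6, F=7, G=9, I=2, L=0, O=8, V=5, Y=1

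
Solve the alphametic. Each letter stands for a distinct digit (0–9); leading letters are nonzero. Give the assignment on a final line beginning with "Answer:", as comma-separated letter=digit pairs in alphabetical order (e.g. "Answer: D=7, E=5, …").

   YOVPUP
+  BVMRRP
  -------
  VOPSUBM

Step 1. [col 1: P + P ≡ M (mod 10)] M=6 is one option consistent with column 1 (P + P ≡ M (mod 10), carry-in 0) — take it, so M=6.
Step 2. [col 1: P + P ≡ M (mod 10)] column 1 (P + P ≡ M (mod 10), carry-in 0) doesn't pin P yet; pick P=3 and continue, so P=3.
Step 3. [col 2: U + R ≡ B (mod 10)] several values work for B in column 2 (U + R ≡ B (mod 10), carry-in 0); try B=4. So B=4.
Step 4. [col 2: U + R ≡ B (mod 10)] no forcing yet in column 2 (carry-in 0); U=9 is free and consistent — try it. So U=9.
Step 5. [col 2: U + R ≡ B (mod 10)] from column 2 (U=9, B=4, carry-in 0, digits 3,4,6,9 already taken and all letters distinct): R must equal 5. So R=5.
Step 6. [col 4: V + M ≡ S (mod 10)] several values work for S in column 4 (V + M ≡ S (mod 10), carry-in 0); try S=7, so S=7.
Step 7. [col 4: V + M ≡ S (mod 10)] column 4 reads V+M+carry(0)=S with M=6, S=7; with digits 3,4,5,6,7,9 already taken and all letters distinct, the only value for V is 1 ⇒ V=1.
Step 8. [col 5: O + V ≡ P (mod 10)] from column 5 (V=1, P=3, carry-in 0, digits 1,3,4,5,6,7,9 already taken and all letters distinct): O must equal 2. So O=2.
Step 9. [col 6: Y + B ≡ O (mod 10)] from column 6 (B=4, O=2, carry-in 0, digits 1,2,3,4,5,6,7,9 already taken and all letters distinct): Y must equal 8. So Y=8.

Answer: B=4, M=6, O=2, P=3, R=5, S=7, U=9, V=1, Y=8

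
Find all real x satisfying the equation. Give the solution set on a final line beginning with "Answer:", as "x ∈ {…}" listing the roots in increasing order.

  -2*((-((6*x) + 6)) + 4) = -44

Step 1. [-2*((-((6*x) + 6)) + 4) = -44] -2·(inner) — divide through by -2. So div: (-((6*x) + 6)) + 4 = 22.
Step 2. [(-((6*x) + 6)) + 4 = 22] peel the +4: subtract 4 from each side. So sub: -((6*x) + 6) = 18.
Step 3. [-((6*x) + 6) = 18] LHS negated; negate both sides ⇒ neg: (6*x) + 6 = -18.
Step 4. [(6*x) + 6 = -18] common factor 6 (LHS and -18) — divide through ⇒ factor: x + 1 = -3.
Step 5. [x + 1 = -3] peel the +1: subtract 1 from each side. So sub: x = -4.

Answer: x ∈ {-4}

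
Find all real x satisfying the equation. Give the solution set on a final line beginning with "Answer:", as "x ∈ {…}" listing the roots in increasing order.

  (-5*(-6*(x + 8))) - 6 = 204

Step 1. [(-5*(-6*(x + 8))) - 6 = 204] add 6: x sits inside (… - 6) ⇒ sub: -5*(-6*(x + 8)) = 210.
Step 2. [-5*(-6*(x + 8)) = 210] -5 out front; divide by -5. So div: -6*(x + 8) = -42.
Step 3. [-6*(x + 8) = -42] leading coefficient -6: divide by -6. So div: x + 8 = 7.
Step 4. [x + 8 = 7] subtract 8: x sits inside (… + 8) ⇒ sub: x = -1.

Answer: x ∈ {-1}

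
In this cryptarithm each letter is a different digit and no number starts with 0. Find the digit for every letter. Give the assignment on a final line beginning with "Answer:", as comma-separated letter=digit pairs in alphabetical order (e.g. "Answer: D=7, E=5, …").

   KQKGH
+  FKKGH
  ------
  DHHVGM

Step 1. [D] the sum has 6 digits but both addends have 5; that extra leading digit D is the final carry, namely 1. So D=1.
Step 2. [col 1: H + H ≡ M (mod 10)] column 1 (H + H ≡ M (mod 10), carry-in 0) doesn't pin M yet; pick M=4 and continue ⇒ M=4.
Step 3. [col 1: H + H ≡ M (mod 10)] H=2 is one option consistent with column 1 (H + H ≡ M (mod 10), carry-in 0) — take it ⇒ H=2.
Step 4. [col 2: G + G ≡ G (mod 10)] column 2: given nothing yet, carry-in 0, and digits 1,2,4 already taken and all letters distinct, G+G≡G (mod 10) forces G=0 ⇒ G=0.
Step 5. [col 3: K + K ≡ V (mod 10)] several values work for V in column 3 (K + K ≡ V (mod 10), carry-in 0); try V=6 ⇒ V=6.
Step 6. [col 3: K + K ≡ V (mod 10)] several values work for K in column 3 (K + K ≡ V (mod 10), carry-in 0); try K=3, so K=3.
Step 7. [col 4: Q + K ≡ H (mod 10)] column 4: given K=3, H=2, carry-in 0, and digits 0,1,2,3,4,6 already taken and all letters distinct, Q+K≡H (mod 10) forces Q=9. So Q=9.
Step 8. [col 5: K + F ≡ H (mod 10)] from column 5 (K=3, H=2, carry-in 1, digits 0,1,2,3,4,6,9 already taken and all letters distinct): F must equal 8 ⇒ F=8.

Answer: D=1, F=8, G=0, H=2, K=3, M=4, Q=9, V=6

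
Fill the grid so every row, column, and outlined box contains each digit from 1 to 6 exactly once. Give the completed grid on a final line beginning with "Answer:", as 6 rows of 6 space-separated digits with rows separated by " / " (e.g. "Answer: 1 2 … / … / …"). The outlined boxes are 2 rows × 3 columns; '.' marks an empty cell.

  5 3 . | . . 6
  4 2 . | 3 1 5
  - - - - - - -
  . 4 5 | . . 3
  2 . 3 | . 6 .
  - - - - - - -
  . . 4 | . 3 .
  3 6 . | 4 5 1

Step 1. [r1c4∈{2}] r1c4 has the single candidate 2. So r1c4=2.
Step 2. [r4c2∈{1}] only 1 remains possible at r4c2, so r4c2=1.
Step 3. [r2c3∈{6}] nothing but 6 survives at r2c3. So r2c3=6.
Step 4. [r1c3∈{1}] only 1 remains possible at r1c3. So r1c3=1.
Step 5. [r3c1∈{6}] r3c1's peers cover all but 6, so r3c1=6.
Step 6. [r1c5∈{4}] only 4 remains possible at r1c5, so r1c5=4.
Step 7. [r3c4∈{1}] r3c4 has the single candidate 1 ⇒ r3c4=1.
Step 8. [r4c6∈{4}] only 4 remains possible at r4c6 ⇒ r4c6=4.
Step 9. [r6c3∈{2}] r6c3's peers cover all but 2, so r6c3=2.
Step 10. [r5c2∈{5}] nothing but 5 survives at r5c2. So r5c2=5.
Step 11. [r3c5∈{2}] r3c5's peers cover all but 2, so r3c5=2.
Step 12. [r5c6∈{2}] only 2 remains possible at r5c6, so r5c6=2.
Step 13. [r5c1∈{1}] r5c1 has the single candidate 1 ⇒ r5c1=1.
Step 14. [r4c4∈{5}] r4c4 is down to just 5 ⇒ r4c4=5.
Step 15. [r5c4∈{6}] r5c4 has the single candidate 6, so r5c4=6.

Answer: 5 3 1 2 4 6 / 4 2 6 3 1 5 / 6 4 5 1 2 3 / 2 1 3 5 6 4 / 1 5 4 6 3 2 / 3 6 2 4 5 1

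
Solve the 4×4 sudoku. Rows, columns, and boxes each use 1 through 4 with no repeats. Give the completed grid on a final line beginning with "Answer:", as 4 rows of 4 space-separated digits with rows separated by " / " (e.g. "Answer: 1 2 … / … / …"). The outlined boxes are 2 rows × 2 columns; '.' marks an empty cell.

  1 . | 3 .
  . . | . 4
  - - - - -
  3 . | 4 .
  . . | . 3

Step 1. [r2c1∈{2}] nothing but 2 survives at r2c1, so r2c1=2.
Step 2. [r3c4∈{1,2}] r3c4 is the only open cell in col 4 admitting 1, so r3c4=1.
Step 3. [r4c2∈{1,2,4}] row 4 places 1 nowhere but r4c2, so r4c2=1.
Step 4. [r1c2∈{4}] r1c2's peers cover all but 4. So r1c2=4.
Step 5. [r2c3∈{1}] nothing but 1 survives at r2c3, so r2c3=1.
Step 6. [r4c3∈{2}] r4c3's peers cover all but 2. So r4c3=2.
Step 7. [r3c2∈{2}] r3c2 has the single candidate 2 ⇒ r3c2=2.
Step 8. [r2c2∈{3}] r2c2's peers cover all but 3, so r2c2=3.
Step 9. [r4c1∈{4}] nothing but 4 survives at r4c1. So r4c1=4.
Step 10. [r1c4∈{2}] r1c4 is down to just 2. So r1c4=2.

Answer: 1 4 3 2 / 2 3 1 4 / 3 2 4 1 / 4 1 2 3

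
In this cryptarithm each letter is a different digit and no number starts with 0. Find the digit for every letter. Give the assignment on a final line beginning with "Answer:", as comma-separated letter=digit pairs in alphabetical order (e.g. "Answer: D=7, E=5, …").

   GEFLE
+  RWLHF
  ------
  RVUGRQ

Step 1. [col 1: E + F ≡ Q (mod 10)] several values work for Q in column 1 (E + F ≡ Q (mod 10), carry-in 0); try Q=7, so Q=7.
Step 2. [col 1: E + F ≡ Q (mod 10)] F=5 is one option consistent with column 1 (E + F ≡ Q (mod 10), carry-in 0) — take it, so F=5.
Step 3. [R] adding two 5-digit numbers gives at most 5+1 digits, and here it does — R is that final carry and must be 1. So R=1.
Step 4. [col 1: E + F ≡ Q (mod 10)] column 1 reads E+F+carry(0)=Q with F=5, Q=7; with digits 1,5,7 already taken and all letters distinct, the only value for E is 2. So E=2.
Step 5. [col 2: L + H ≡ R (mod 10)] no forcing yet in column 2 (carry-in 0); H=8 is free and consistent — try it ⇒ H=8.
Step 6. [col 2: L + H ≡ R (mod 10)] column 2: given H=8, R=1, carry-in 0, and digits 1,2,5,7,8 already taken and all letters distinct, L+H≡R (mod 10) forces L=3. So L=3.
Step 7. [col 3: F + L ≡ G (mod 10)] column 3 reads F+L+carry(1)=G with F=5, L=3; with digits 1,2,3,5,7,8 already taken and all letters distinct, the only value for G is 9 ⇒ G=9.
Step 8. [col 4: E + W ≡ U (mod 10)] in column 4 we have E+W≡U with carry-in 0; given E=2 and digits 1,2,3,5,7,8,9 already taken and all letters distinct, that pins U to 6, so U=6.
Step 9. [col 4: E + W ≡ U (mod 10)] in column 4 we have E+W≡U with carry-in 0; given E=2, U=6 and digits 1,2,3,5,6,7,8,9 already taken and all letters distinct, that pins W to 4, so W=4.
Step 10. [col 5: G + R ≡ V (mod 10)] from column 5 (G=9, R=1, carry-in 0, digits 1,2,3,4,5,6,7,8,9 already taken and all letters distinct): V must equal 0 ⇒ V=0.

Answer: E=2, F=5, G=9, H=8, L=3, Q=7, R=1, U=6, V=0, W=4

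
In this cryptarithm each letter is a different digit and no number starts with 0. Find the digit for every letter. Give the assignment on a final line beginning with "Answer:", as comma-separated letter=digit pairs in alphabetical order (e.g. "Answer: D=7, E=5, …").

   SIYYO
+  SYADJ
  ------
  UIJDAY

Step 1. [col 1: O + J ≡ Y (mod 10)] several values work for O in column 1 (O + J ≡ Y (mod 10), carry-in 0); try O=2, so O=2.
Step 2. [col 1: O + J ≡ Y (mod 10)] Y=5 is one option consistent with column 1 (O + J ≡ Y (mod 10), carry-in 0) — take it ⇒ Y=5.
Step 3. [U] the sum has 6 digits but both addends have 5; that extra leading digit U is the final carry, namely 1. So U=1.
Step 4. [col 1: O + J ≡ Y (mod 10)] in column 1 we have O+J≡Y with carry-in 0; given O=2, Y=5 and digits 1,2,5 already taken and all letters distinct, that pins J to 3. So J=3.
Step 5. [col 2: Y + D ≡ A (mod 10)] no forcing yet in column 2 (carry-in 0); A=9 is free and consistent — try it. So A=9.
Step 6. [col 2: Y + D ≡ A (mod 10)] column 2: given Y=5, A=9, carry-in 0, and digits 1,2,3,5,9 already taken and all letters distinct, Y+D≡A (mod 10) forces D=4 ⇒ D=4.
Step 7. [col 4: I + Y ≡ J (mod 10)] in column 4 we have I+Y≡J with carry-in 1; given Y=5, J=3 and digits 1,2,3,4,5,9 already taken and all letters distinct, that pins I to 7. So I=7.
Step 8. [col 5: S + S ≡ I (mod 10)] in column 5 we have S+S≡I with carry-in 1; given I=7 and digits 1,2,3,4,5,7,9 already taken and all letters distinct, that pins S to 8, so S=8.

Answer: A=9, D=4, I=7, J=3, O=2, S=8, U=1, Y=5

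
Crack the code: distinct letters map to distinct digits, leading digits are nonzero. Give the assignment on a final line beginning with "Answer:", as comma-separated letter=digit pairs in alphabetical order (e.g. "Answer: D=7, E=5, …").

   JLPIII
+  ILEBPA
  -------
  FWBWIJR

Step 1. [col 1: I + A ≡ R (mod 10)] column 1 (I + A ≡ R (mod 10), carry-in 0) doesn't pin A yet; pick A=7 and continue. So A=7.
Step 2. [col 1: I + A ≡ R (mod 10)] I=8 is one option consistent with column 1 (I + A ≡ R (mod 10), carry-in 0) — take it, so I=8.
Step 3. [F] F is the leading digit of a 7-digit sum of two 6-digit numbers; the final carry is exactly 1. So F=1.
Step 4. [col 1: I + A ≡ R (mod 10)] column 1 reads I+A+carry(0)=R with I=8, A=7; with digits 1,7,8 already taken and all letters distinct, the only value for R is 5, so R=5.
Step 5. [col 2: I + P ≡ J (mod 10)] no forcing yet in column 2 (carry-in 1); P=3 is free and consistent — try it. So P=3.
Step 6. [col 2: I + P ≡ J (mod 10)] from column 2 (I=8, P=3, carry-in 1, digits 1,3,5,7,8 already taken and all letters distinct): J must equal 2. So J=2.
Step 7. [col 3: I + B ≡ I (mod 10)] in column 3 we have I+B≡I with carry-in 1; given I=8 and digits 1,2,3,5,7,8 already taken and all letters distinct, that pins B to 9, so B=9.
Step 8. [col 4: P + E ≡ W (mod 10)] no forcing yet in column 4 (carry-in 1); W=0 is free and consistent — try it ⇒ W=0.
Step 9. [col 4: P + E ≡ W (mod 10)] column 4: given P=3, W=0, carry-in 1, and digits 0,1,2,3,5,7,8,9 already taken and all letters distinct, P+E≡W (mod 10) forces E=6 ⇒ E=6.
Step 10. [col 5: L + L ≡ B (mod 10)] from column 5 (B=9, carry-in 1, digits 0,1,2,3,5,6,7,8,9 already taken and all letters distinct): L must equal 4. So L=4.

Answer: A=7, B=9, E=6, F=1, I=8, J=2, L=4, P=3, R=5, W=0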